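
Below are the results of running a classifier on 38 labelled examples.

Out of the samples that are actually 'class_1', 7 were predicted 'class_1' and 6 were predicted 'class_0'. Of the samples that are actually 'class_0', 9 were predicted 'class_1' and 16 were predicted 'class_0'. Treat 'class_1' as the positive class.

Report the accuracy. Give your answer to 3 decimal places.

0.605

Accuracy = (TP+TN)/N = (7+16)/38 = 0.605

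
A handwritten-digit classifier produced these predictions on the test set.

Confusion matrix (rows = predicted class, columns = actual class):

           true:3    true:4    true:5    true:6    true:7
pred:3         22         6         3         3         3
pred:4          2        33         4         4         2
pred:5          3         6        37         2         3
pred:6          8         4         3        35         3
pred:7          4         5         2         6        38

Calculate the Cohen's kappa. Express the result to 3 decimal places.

0.605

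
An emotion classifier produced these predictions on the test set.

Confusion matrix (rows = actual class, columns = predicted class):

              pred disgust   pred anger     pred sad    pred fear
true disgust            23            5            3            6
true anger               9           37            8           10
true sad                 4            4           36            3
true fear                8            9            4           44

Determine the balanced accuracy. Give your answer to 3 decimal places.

0.661

Balanced accuracy = mean of per-class recall.
  disgust: recall = 23/37 = 0.6216
  anger: recall = 37/64 = 0.5781
  sad: recall = 36/47 = 0.7660
  fear: recall = 44/65 = 0.6769
Mean = (0.6216 + 0.5781 + 0.7660 + 0.6769) / 4 = 0.661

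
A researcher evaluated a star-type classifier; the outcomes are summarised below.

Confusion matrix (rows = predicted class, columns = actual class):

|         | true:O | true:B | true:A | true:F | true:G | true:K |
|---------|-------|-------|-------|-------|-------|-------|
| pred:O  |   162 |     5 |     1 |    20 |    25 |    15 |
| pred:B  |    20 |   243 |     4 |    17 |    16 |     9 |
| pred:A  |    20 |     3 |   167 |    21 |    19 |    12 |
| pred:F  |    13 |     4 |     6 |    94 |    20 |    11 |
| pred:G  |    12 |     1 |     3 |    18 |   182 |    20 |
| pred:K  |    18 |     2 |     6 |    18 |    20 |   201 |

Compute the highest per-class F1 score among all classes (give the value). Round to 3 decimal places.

Per-class F1 score (2·TP/(2·TP+FP+FN)):
  O: TP=162, FP=5+1+20+25+15=66, FN=20+20+13+12+18=83 → 324/473 = 0.6850
  B: TP=243, FP=20+4+17+16+9=66, FN=5+3+4+1+2=15 → 486/567 = 0.8571
  A: TP=167, FP=20+3+21+19+12=75, FN=1+4+6+3+6=20 → 334/429 = 0.7786
  F: TP=94, FP=13+4+6+20+11=54, FN=20+17+21+18+18=94 → 188/336 = 0.5595
  G: TP=182, FP=12+1+3+18+20=54, FN=25+16+19+20+20=100 → 364/518 = 0.7027
  K: TP=201, FP=18+2+6+18+20=64, FN=15+9+12+11+20=67 → 402/533 = 0.7542
Highest is class 'B' with F1 score = 0.857.

0.857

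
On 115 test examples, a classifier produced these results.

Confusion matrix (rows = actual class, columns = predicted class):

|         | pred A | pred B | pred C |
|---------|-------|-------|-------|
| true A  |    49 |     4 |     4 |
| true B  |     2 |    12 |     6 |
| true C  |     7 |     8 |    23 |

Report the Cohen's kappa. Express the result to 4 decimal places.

0.5644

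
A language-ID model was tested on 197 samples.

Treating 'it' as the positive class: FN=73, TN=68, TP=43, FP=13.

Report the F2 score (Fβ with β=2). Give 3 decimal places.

Fβ = (1+β²)·TP / ((1+β²)·TP + β²·FN + FP), with β²=4
= 5·43 / (5·43 + 4·73 + 13) = 0.413

0.413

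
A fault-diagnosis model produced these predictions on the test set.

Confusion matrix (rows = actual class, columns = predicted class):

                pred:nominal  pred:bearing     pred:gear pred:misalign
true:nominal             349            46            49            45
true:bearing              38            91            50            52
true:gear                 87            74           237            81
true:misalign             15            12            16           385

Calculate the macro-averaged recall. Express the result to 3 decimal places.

0.625

Per-class recall (TP/(TP+FN)):
  nominal: TP=349, FN=46+49+45=140 → 349/489 = 0.7137
  bearing: TP=91, FN=38+50+52=140 → 91/231 = 0.3939
  gear: TP=237, FN=87+74+81=242 → 237/479 = 0.4948
  misalign: TP=385, FN=15+12+16=43 → 385/428 = 0.8995
Macro-recall = mean = (0.7137 + 0.3939 + 0.4948 + 0.8995) / 4 = 0.625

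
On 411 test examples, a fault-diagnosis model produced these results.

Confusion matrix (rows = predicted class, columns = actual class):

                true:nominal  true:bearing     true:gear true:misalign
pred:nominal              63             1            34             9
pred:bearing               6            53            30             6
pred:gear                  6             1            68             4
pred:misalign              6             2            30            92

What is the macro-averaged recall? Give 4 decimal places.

0.7390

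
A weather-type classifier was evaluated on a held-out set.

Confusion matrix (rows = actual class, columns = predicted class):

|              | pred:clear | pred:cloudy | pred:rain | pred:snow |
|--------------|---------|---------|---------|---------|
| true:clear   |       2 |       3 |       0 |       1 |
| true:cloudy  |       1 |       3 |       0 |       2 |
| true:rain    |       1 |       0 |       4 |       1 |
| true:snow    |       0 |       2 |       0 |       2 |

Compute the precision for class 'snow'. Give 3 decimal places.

precision = TP/(TP+FP).
snow: TP=2, FP=1+2+1=4 → 2/6 = 0.3333

0.333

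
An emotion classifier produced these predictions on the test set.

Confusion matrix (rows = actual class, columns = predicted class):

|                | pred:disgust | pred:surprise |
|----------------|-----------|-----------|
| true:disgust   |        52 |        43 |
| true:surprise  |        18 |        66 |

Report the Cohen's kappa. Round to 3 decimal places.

Observed agreement pₒ = trace/N = 118/179 = 0.6592
Expected agreement pₑ = Σ (rowᵢ·colᵢ)/N² = (95·70 + 84·109)/179² = 0.4933
κ = (pₒ − pₑ)/(1 − pₑ) = (0.6592 − 0.4933)/(1 − 0.4933) = 0.327

0.327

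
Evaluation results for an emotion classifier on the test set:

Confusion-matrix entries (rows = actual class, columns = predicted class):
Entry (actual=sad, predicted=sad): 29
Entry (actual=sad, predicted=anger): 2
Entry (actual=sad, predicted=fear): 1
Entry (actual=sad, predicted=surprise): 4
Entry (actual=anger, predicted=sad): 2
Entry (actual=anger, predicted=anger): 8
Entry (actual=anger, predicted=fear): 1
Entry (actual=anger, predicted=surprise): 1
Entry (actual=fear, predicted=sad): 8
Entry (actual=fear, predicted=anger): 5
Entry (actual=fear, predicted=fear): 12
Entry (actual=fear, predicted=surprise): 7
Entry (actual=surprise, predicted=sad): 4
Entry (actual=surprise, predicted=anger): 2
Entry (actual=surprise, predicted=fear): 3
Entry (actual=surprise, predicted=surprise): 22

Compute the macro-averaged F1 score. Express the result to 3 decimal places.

0.613

Per-class F1 score (2·TP/(2·TP+FP+FN)):
  sad: TP=29, FP=2+8+4=14, FN=2+1+4=7 → 58/79 = 0.7342
  anger: TP=8, FP=2+5+2=9, FN=2+1+1=4 → 16/29 = 0.5517
  fear: TP=12, FP=1+1+3=5, FN=8+5+7=20 → 24/49 = 0.4898
  surprise: TP=22, FP=4+1+7=12, FN=4+2+3=9 → 44/65 = 0.6769
Macro-F1 score = mean = (0.7342 + 0.5517 + 0.4898 + 0.6769) / 4 = 0.613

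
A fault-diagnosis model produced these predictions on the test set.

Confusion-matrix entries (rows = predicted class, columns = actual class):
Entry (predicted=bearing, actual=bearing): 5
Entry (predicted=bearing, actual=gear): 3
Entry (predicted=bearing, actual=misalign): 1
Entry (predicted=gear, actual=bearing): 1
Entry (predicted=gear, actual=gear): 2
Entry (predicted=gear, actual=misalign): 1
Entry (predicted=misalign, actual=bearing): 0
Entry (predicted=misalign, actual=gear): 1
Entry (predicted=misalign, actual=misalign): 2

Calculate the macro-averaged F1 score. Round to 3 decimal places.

0.546

Per-class F1 score (2·TP/(2·TP+FP+FN)):
  bearing: TP=5, FP=3+1=4, FN=1+0=1 → 10/15 = 0.6667
  gear: TP=2, FP=1+1=2, FN=3+1=4 → 4/10 = 0.4000
  misalign: TP=2, FP=0+1=1, FN=1+1=2 → 4/7 = 0.5714
Macro-F1 score = mean = (0.6667 + 0.4000 + 0.5714) / 3 = 0.546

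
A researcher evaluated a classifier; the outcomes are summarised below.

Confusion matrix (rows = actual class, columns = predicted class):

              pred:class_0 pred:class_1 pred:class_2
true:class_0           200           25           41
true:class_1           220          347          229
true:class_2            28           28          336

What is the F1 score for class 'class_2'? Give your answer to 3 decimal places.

0.673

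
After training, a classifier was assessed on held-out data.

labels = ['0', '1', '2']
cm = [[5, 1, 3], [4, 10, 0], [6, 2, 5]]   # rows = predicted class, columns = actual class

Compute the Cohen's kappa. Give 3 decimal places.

Observed agreement pₒ = trace/N = 20/36 = 0.5556
Expected agreement pₑ = Σ (rowᵢ·colᵢ)/N² = (15·9 + 13·14 + 8·13)/36² = 0.3248
κ = (pₒ − pₑ)/(1 − pₑ) = (0.5556 − 0.3248)/(1 − 0.3248) = 0.342

0.342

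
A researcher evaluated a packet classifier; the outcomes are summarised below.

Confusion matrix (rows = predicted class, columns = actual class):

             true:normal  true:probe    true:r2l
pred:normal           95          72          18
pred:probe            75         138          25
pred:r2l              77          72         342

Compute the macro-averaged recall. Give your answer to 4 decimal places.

Per-class recall (TP/(TP+FN)):
  normal: TP=95, FN=75+77=152 → 95/247 = 0.38462
  probe: TP=138, FN=72+72=144 → 138/282 = 0.48936
  r2l: TP=342, FN=18+25=43 → 342/385 = 0.88831
Macro-recall = mean = (0.38462 + 0.48936 + 0.88831) / 3 = 0.5874

0.5874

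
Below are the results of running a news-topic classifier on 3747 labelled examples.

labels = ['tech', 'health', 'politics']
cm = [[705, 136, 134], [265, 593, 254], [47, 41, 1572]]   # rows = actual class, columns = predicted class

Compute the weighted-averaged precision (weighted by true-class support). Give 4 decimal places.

0.7643

Per-class precision (TP/(TP+FP)):
  tech: TP=705, FP=265+47=312 → 705/1017 = 0.69322
  health: TP=593, FP=136+41=177 → 593/770 = 0.77013
  politics: TP=1572, FP=134+254=388 → 1572/1960 = 0.80204
Weighted-precision = Σ (supportᵢ/N)·precisionᵢ with N=3747: (975/3747)·0.69322 + (1112/3747)·0.77013 + (1660/3747)·0.80204 = 0.7643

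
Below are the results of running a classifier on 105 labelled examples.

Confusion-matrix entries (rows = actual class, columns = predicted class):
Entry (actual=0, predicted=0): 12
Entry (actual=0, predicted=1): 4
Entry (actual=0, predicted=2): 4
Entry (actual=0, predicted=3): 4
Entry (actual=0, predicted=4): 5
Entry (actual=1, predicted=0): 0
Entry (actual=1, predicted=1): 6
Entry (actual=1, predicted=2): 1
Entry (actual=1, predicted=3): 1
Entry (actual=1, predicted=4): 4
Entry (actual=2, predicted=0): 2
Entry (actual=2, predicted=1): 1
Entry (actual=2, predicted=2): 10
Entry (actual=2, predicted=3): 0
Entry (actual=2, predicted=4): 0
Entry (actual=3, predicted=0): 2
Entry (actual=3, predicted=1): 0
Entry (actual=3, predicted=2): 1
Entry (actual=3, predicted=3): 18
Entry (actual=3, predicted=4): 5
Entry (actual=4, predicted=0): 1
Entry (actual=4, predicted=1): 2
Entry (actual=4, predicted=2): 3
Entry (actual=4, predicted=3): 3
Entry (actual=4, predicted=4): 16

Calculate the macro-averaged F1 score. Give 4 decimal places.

0.5802

Per-class F1 score (2·TP/(2·TP+FP+FN)):
  0: TP=12, FP=0+2+2+1=5, FN=4+4+4+5=17 → 24/46 = 0.52174
  1: TP=6, FP=4+1+0+2=7, FN=0+1+1+4=6 → 12/25 = 0.48000
  2: TP=10, FP=4+1+1+3=9, FN=2+1+0+0=3 → 20/32 = 0.62500
  3: TP=18, FP=4+1+0+3=8, FN=2+0+1+5=8 → 36/52 = 0.69231
  4: TP=16, FP=5+4+0+5=14, FN=1+2+3+3=9 → 32/55 = 0.58182
Macro-F1 score = mean = (0.52174 + 0.48000 + 0.62500 + 0.69231 + 0.58182) / 5 = 0.5802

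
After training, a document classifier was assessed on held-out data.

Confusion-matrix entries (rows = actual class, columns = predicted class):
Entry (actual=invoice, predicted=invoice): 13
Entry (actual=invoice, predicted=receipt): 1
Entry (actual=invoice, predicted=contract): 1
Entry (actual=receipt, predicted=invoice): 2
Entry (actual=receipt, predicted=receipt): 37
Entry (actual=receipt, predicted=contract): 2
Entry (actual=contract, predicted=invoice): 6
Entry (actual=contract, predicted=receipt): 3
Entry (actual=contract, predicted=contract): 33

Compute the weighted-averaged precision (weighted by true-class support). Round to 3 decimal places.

Per-class precision (TP/(TP+FP)):
  invoice: TP=13, FP=2+6=8 → 13/21 = 0.6190
  receipt: TP=37, FP=1+3=4 → 37/41 = 0.9024
  contract: TP=33, FP=1+2=3 → 33/36 = 0.9167
Weighted-precision = Σ (supportᵢ/N)·precisionᵢ with N=98: (15/98)·0.6190 + (41/98)·0.9024 + (42/98)·0.9167 = 0.865

0.865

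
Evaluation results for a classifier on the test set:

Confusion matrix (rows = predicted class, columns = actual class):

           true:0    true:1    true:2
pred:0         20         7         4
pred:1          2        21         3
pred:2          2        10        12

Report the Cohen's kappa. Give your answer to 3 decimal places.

0.481

Observed agreement pₒ = trace/N = 53/81 = 0.6543
Expected agreement pₑ = Σ (rowᵢ·colᵢ)/N² = (24·31 + 38·26 + 19·24)/81² = 0.3335
κ = (pₒ − pₑ)/(1 − pₑ) = (0.6543 − 0.3335)/(1 − 0.3335) = 0.481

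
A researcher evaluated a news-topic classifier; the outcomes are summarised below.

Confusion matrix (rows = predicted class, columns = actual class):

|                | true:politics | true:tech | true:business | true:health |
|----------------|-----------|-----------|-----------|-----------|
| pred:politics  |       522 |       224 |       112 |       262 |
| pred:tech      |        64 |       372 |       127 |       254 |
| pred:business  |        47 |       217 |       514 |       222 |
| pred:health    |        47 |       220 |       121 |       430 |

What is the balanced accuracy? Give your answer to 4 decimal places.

0.5210

Balanced accuracy = mean of per-class recall.
  politics: recall = 522/680 = 0.76765
  tech: recall = 372/1033 = 0.36012
  business: recall = 514/874 = 0.58810
  health: recall = 430/1168 = 0.36815
Mean = (0.76765 + 0.36012 + 0.58810 + 0.36815) / 4 = 0.5210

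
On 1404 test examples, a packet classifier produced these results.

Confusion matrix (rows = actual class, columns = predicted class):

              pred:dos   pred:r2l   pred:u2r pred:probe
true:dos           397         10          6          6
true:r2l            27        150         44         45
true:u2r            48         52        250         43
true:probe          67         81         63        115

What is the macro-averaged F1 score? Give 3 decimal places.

Per-class F1 score (2·TP/(2·TP+FP+FN)):
  dos: TP=397, FP=27+48+67=142, FN=10+6+6=22 → 794/958 = 0.8288
  r2l: TP=150, FP=10+52+81=143, FN=27+44+45=116 → 300/559 = 0.5367
  u2r: TP=250, FP=6+44+63=113, FN=48+52+43=143 → 500/756 = 0.6614
  probe: TP=115, FP=6+45+43=94, FN=67+81+63=211 → 230/535 = 0.4299
Macro-F1 score = mean = (0.8288 + 0.5367 + 0.6614 + 0.4299) / 4 = 0.614

0.614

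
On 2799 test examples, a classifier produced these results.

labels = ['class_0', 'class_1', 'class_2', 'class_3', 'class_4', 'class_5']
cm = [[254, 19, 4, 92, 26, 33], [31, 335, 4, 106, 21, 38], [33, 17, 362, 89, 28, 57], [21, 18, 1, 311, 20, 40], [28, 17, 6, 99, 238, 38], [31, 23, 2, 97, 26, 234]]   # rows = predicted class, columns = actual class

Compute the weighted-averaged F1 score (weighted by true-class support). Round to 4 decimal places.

0.6060

Per-class F1 score (2·TP/(2·TP+FP+FN)):
  class_0: TP=254, FP=19+4+92+26+33=174, FN=31+33+21+28+31=144 → 508/826 = 0.61501
  class_1: TP=335, FP=31+4+106+21+38=200, FN=19+17+18+17+23=94 → 670/964 = 0.69502
  class_2: TP=362, FP=33+17+89+28+57=224, FN=4+4+1+6+2=17 → 724/965 = 0.75026
  class_3: TP=311, FP=21+18+1+20+40=100, FN=92+106+89+99+97=483 → 622/1205 = 0.51618
  class_4: TP=238, FP=28+17+6+99+38=188, FN=26+21+28+20+26=121 → 476/785 = 0.60637
  class_5: TP=234, FP=31+23+2+97+26=179, FN=33+38+57+40+38=206 → 468/853 = 0.54865
Weighted-F1 score = Σ (supportᵢ/N)·F1 scoreᵢ with N=2799: (398/2799)·0.61501 + (429/2799)·0.69502 + (379/2799)·0.75026 + (794/2799)·0.51618 + (359/2799)·0.60637 + (440/2799)·0.54865 = 0.6060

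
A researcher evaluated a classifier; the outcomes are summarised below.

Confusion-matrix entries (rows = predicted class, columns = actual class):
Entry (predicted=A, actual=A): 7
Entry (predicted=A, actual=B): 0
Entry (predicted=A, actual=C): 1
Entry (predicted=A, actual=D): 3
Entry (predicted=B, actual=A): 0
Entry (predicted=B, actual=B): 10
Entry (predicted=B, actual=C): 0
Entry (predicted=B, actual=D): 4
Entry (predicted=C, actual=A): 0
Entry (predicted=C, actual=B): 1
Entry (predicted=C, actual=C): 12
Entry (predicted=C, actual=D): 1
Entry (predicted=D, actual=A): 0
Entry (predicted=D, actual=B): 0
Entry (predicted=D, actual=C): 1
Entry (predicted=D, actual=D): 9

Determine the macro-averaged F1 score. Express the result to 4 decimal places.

0.7754

Per-class F1 score (2·TP/(2·TP+FP+FN)):
  A: TP=7, FP=0+1+3=4, FN=0+0+0=0 → 14/18 = 0.77778
  B: TP=10, FP=0+0+4=4, FN=0+1+0=1 → 20/25 = 0.80000
  C: TP=12, FP=0+1+1=2, FN=1+0+1=2 → 24/28 = 0.85714
  D: TP=9, FP=0+0+1=1, FN=3+4+1=8 → 18/27 = 0.66667
Macro-F1 score = mean = (0.77778 + 0.80000 + 0.85714 + 0.66667) / 4 = 0.7754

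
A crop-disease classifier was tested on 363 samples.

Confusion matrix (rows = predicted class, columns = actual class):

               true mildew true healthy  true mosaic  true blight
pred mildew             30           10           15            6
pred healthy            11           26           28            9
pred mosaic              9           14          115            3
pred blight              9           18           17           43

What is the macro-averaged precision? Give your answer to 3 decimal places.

0.538

Per-class precision (TP/(TP+FP)):
  mildew: TP=30, FP=10+15+6=31 → 30/61 = 0.4918
  healthy: TP=26, FP=11+28+9=48 → 26/74 = 0.3514
  mosaic: TP=115, FP=9+14+3=26 → 115/141 = 0.8156
  blight: TP=43, FP=9+18+17=44 → 43/87 = 0.4943
Macro-precision = mean = (0.4918 + 0.3514 + 0.8156 + 0.4943) / 4 = 0.538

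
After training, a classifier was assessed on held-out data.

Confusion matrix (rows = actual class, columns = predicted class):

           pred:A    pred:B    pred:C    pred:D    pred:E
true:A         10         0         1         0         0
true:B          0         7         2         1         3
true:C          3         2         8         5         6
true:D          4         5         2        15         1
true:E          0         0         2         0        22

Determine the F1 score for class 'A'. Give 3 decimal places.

F1 score = 2·TP/(2·TP+FP+FN).
A: TP=10, FP=0+3+4+0=7, FN=0+1+0+0=1 → 20/28 = 0.7143

0.714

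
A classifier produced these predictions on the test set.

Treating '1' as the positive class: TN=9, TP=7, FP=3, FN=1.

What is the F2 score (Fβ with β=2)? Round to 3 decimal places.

0.833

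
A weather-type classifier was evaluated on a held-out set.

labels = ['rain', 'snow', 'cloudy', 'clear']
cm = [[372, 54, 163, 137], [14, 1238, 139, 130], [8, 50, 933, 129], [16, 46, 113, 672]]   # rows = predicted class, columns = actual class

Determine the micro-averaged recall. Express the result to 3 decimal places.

Micro-averaging pools counts across classes: ΣTP=3215, ΣFP=999, ΣFN=999.
Micro-recall = TP/(TP+FN) on pooled counts = 0.763 (equals overall accuracy in single-label multiclass).

0.763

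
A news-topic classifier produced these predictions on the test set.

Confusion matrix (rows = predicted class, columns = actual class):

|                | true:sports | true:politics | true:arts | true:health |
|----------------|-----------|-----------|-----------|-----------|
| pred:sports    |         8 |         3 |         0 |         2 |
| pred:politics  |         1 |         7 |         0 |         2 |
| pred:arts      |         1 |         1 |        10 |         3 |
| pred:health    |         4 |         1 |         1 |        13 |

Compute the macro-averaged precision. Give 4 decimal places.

Per-class precision (TP/(TP+FP)):
  sports: TP=8, FP=3+0+2=5 → 8/13 = 0.61538
  politics: TP=7, FP=1+0+2=3 → 7/10 = 0.70000
  arts: TP=10, FP=1+1+3=5 → 10/15 = 0.66667
  health: TP=13, FP=4+1+1=6 → 13/19 = 0.68421
Macro-precision = mean = (0.61538 + 0.70000 + 0.66667 + 0.68421) / 4 = 0.6666

0.6666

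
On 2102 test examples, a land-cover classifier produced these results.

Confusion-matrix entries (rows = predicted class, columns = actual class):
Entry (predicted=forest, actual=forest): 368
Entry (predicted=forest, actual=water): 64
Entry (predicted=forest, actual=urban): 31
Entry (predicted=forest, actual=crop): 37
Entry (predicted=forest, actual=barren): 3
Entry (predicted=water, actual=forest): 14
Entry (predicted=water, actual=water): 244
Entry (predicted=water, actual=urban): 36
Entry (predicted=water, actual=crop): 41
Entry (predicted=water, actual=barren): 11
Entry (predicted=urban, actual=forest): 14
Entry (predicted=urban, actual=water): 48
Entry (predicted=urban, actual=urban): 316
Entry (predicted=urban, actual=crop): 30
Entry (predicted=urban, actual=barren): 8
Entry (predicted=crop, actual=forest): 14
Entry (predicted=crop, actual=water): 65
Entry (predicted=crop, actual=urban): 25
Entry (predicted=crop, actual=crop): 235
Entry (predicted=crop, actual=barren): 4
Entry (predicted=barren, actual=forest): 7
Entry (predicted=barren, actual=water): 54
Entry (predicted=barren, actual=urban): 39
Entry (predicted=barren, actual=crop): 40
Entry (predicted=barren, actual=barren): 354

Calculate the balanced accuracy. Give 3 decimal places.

Balanced accuracy = mean of per-class recall.
  forest: recall = 368/417 = 0.8825
  water: recall = 244/475 = 0.5137
  urban: recall = 316/447 = 0.7069
  crop: recall = 235/383 = 0.6136
  barren: recall = 354/380 = 0.9316
Mean = (0.8825 + 0.5137 + 0.7069 + 0.6136 + 0.9316) / 5 = 0.730

0.730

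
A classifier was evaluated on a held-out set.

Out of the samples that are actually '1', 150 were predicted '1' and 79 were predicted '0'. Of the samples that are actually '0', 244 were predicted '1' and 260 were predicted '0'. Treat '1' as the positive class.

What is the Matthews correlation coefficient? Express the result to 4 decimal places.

0.1589

MCC = (TP·TN − FP·FN) / √((TP+FP)(TP+FN)(TN+FP)(TN+FN))
Numerator = 150·260 − 244·79 = 19724
Denominator = √(394·229·504·339) = √15415653456 = 124159.7900
MCC = 19724 / 124159.7900 = 0.1589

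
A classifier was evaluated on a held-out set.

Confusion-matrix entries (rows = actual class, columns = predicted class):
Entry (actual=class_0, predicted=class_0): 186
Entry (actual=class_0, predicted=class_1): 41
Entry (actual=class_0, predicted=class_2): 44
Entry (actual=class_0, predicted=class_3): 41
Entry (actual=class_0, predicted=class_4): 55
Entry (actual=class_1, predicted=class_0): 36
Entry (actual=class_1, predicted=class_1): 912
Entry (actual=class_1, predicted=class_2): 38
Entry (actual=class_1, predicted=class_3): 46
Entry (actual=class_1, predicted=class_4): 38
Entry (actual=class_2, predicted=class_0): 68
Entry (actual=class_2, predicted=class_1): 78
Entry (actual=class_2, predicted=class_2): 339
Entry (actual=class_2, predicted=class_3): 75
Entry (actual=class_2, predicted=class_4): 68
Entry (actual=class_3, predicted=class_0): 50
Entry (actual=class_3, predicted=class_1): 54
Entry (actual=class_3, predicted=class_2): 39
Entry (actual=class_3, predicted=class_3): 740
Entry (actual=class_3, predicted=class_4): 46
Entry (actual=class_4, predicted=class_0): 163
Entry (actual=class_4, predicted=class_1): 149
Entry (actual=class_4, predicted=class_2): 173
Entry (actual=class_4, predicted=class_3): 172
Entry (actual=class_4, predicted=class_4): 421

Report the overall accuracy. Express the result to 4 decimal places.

0.6380

Accuracy = trace / total = (186+912+339+740+421=2598) / 4072 = 2598/4072 = 0.6380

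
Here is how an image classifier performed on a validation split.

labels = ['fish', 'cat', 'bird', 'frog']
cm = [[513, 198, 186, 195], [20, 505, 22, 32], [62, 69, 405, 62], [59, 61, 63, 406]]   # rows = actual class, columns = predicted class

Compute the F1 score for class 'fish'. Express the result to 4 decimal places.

0.5876

Treat 'fish' as positive and all other classes as negative.
F1 score = 2·TP/(2·TP+FP+FN).
fish: TP=513, FP=20+62+59=141, FN=198+186+195=579 → 1026/1746 = 0.58763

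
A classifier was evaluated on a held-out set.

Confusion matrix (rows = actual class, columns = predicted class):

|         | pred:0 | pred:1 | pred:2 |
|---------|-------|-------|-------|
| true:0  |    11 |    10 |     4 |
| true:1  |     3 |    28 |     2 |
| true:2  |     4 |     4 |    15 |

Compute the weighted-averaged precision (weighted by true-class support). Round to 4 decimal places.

0.6630

Per-class precision (TP/(TP+FP)):
  0: TP=11, FP=3+4=7 → 11/18 = 0.61111
  1: TP=28, FP=10+4=14 → 28/42 = 0.66667
  2: TP=15, FP=4+2=6 → 15/21 = 0.71429
Weighted-precision = Σ (supportᵢ/N)·precisionᵢ with N=81: (25/81)·0.61111 + (33/81)·0.66667 + (23/81)·0.71429 = 0.6630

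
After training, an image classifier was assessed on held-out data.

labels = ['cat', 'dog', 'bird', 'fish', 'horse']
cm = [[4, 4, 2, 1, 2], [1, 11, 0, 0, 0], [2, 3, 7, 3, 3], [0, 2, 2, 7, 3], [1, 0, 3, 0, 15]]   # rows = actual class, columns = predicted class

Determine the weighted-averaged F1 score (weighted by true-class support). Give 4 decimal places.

Per-class F1 score (2·TP/(2·TP+FP+FN)):
  cat: TP=4, FP=1+2+0+1=4, FN=4+2+1+2=9 → 8/21 = 0.38095
  dog: TP=11, FP=4+3+2+0=9, FN=1+0+0+0=1 → 22/32 = 0.68750
  bird: TP=7, FP=2+0+2+3=7, FN=2+3+3+3=11 → 14/32 = 0.43750
  fish: TP=7, FP=1+0+3+0=4, FN=0+2+2+3=7 → 14/25 = 0.56000
  horse: TP=15, FP=2+0+3+3=8, FN=1+0+3+0=4 → 30/42 = 0.71429
Weighted-F1 score = Σ (supportᵢ/N)·F1 scoreᵢ with N=76: (13/76)·0.38095 + (12/76)·0.68750 + (18/76)·0.43750 + (14/76)·0.56000 + (19/76)·0.71429 = 0.5591

0.5591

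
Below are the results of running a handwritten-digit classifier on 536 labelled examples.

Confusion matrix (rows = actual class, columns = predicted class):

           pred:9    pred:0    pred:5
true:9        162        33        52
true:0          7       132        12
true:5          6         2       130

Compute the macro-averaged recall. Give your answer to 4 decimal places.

0.8240

Per-class recall (TP/(TP+FN)):
  9: TP=162, FN=33+52=85 → 162/247 = 0.65587
  0: TP=132, FN=7+12=19 → 132/151 = 0.87417
  5: TP=130, FN=6+2=8 → 130/138 = 0.94203
Macro-recall = mean = (0.65587 + 0.87417 + 0.94203) / 3 = 0.8240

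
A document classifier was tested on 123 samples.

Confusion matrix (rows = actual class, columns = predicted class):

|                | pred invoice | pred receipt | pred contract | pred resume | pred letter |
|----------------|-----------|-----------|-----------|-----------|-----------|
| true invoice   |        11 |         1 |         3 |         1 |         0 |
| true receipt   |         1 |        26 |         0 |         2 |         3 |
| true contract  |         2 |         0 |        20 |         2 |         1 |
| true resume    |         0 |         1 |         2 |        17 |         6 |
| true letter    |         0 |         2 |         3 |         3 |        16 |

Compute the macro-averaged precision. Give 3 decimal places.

Per-class precision (TP/(TP+FP)):
  invoice: TP=11, FP=1+2+0+0=3 → 11/14 = 0.7857
  receipt: TP=26, FP=1+0+1+2=4 → 26/30 = 0.8667
  contract: TP=20, FP=3+0+2+3=8 → 20/28 = 0.7143
  resume: TP=17, FP=1+2+2+3=8 → 17/25 = 0.6800
  letter: TP=16, FP=0+3+1+6=10 → 16/26 = 0.6154
Macro-precision = mean = (0.7857 + 0.8667 + 0.7143 + 0.6800 + 0.6154) / 5 = 0.732

0.732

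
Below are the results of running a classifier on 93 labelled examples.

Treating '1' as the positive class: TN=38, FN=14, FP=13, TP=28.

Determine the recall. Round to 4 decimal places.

0.6667

Recall = TP/(TP+FN) = 28/(28+14) = 28/42 = 0.6667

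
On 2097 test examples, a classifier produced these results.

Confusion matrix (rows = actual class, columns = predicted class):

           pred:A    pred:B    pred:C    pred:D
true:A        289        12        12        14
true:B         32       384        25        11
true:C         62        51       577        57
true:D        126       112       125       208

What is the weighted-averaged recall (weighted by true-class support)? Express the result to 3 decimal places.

Per-class recall (TP/(TP+FN)):
  A: TP=289, FN=12+12+14=38 → 289/327 = 0.8838
  B: TP=384, FN=32+25+11=68 → 384/452 = 0.8496
  C: TP=577, FN=62+51+57=170 → 577/747 = 0.7724
  D: TP=208, FN=126+112+125=363 → 208/571 = 0.3643
Weighted-recall = Σ (supportᵢ/N)·recallᵢ with N=2097: (327/2097)·0.8838 + (452/2097)·0.8496 + (747/2097)·0.7724 + (571/2097)·0.3643 = 0.695

0.695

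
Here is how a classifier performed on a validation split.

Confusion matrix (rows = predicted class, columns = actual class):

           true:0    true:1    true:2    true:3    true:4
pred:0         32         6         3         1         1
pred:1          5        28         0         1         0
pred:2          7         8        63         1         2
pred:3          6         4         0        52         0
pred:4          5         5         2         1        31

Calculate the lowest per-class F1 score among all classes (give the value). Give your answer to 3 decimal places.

0.653

Per-class F1 score (2·TP/(2·TP+FP+FN)):
  0: TP=32, FP=6+3+1+1=11, FN=5+7+6+5=23 → 64/98 = 0.6531
  1: TP=28, FP=5+0+1+0=6, FN=6+8+4+5=23 → 56/85 = 0.6588
  2: TP=63, FP=7+8+1+2=18, FN=3+0+0+2=5 → 126/149 = 0.8456
  3: TP=52, FP=6+4+0+0=10, FN=1+1+1+1=4 → 104/118 = 0.8814
  4: TP=31, FP=5+5+2+1=13, FN=1+0+2+0=3 → 62/78 = 0.7949
Lowest is class '0' with F1 score = 0.653.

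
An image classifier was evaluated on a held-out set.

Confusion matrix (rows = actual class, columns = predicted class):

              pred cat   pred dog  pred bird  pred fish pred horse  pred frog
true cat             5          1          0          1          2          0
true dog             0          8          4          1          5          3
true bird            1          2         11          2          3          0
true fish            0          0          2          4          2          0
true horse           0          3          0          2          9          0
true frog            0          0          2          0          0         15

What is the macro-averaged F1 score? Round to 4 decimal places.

Per-class F1 score (2·TP/(2·TP+FP+FN)):
  cat: TP=5, FP=0+1+0+0+0=1, FN=1+0+1+2+0=4 → 10/15 = 0.66667
  dog: TP=8, FP=1+2+0+3+0=6, FN=0+4+1+5+3=13 → 16/35 = 0.45714
  bird: TP=11, FP=0+4+2+0+2=8, FN=1+2+2+3+0=8 → 22/38 = 0.57895
  fish: TP=4, FP=1+1+2+2+0=6, FN=0+0+2+2+0=4 → 8/18 = 0.44444
  horse: TP=9, FP=2+5+3+2+0=12, FN=0+3+0+2+0=5 → 18/35 = 0.51429
  frog: TP=15, FP=0+3+0+0+0=3, FN=0+0+2+0+0=2 → 30/35 = 0.85714
Macro-F1 score = mean = (0.66667 + 0.45714 + 0.57895 + 0.44444 + 0.51429 + 0.85714) / 6 = 0.5864

0.5864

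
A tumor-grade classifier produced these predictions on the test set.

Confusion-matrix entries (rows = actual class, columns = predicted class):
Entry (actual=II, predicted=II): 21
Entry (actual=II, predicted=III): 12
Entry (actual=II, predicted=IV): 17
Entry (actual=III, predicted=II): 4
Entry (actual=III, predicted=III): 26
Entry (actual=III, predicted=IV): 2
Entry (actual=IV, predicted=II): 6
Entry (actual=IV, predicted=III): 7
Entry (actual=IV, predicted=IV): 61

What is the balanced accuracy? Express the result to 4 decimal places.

Balanced accuracy = mean of per-class recall.
  II: recall = 21/50 = 0.42000
  III: recall = 26/32 = 0.81250
  IV: recall = 61/74 = 0.82432
Mean = (0.42000 + 0.81250 + 0.82432) / 3 = 0.6856

0.6856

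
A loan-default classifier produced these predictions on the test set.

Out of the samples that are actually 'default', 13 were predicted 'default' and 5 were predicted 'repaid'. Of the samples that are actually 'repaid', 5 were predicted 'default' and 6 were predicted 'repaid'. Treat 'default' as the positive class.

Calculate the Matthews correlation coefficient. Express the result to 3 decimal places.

0.268

MCC = (TP·TN − FP·FN) / √((TP+FP)(TP+FN)(TN+FP)(TN+FN))
Numerator = 13·6 − 5·5 = 53
Denominator = √(18·18·11·11) = √39204 = 198.0000
MCC = 53 / 198.0000 = 0.268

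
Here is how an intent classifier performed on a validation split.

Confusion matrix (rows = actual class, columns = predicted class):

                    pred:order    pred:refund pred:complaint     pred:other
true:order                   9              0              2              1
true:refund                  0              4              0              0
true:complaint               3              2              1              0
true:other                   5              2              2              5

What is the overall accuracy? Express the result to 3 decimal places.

0.528

Accuracy = trace / total = (9+4+1+5=19) / 36 = 19/36 = 0.528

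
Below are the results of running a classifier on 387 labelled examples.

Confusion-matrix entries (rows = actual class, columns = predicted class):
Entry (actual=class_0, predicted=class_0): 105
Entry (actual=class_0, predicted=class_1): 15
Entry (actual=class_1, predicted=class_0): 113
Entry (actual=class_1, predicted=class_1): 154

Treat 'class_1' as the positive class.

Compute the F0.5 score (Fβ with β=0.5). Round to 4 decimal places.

0.8165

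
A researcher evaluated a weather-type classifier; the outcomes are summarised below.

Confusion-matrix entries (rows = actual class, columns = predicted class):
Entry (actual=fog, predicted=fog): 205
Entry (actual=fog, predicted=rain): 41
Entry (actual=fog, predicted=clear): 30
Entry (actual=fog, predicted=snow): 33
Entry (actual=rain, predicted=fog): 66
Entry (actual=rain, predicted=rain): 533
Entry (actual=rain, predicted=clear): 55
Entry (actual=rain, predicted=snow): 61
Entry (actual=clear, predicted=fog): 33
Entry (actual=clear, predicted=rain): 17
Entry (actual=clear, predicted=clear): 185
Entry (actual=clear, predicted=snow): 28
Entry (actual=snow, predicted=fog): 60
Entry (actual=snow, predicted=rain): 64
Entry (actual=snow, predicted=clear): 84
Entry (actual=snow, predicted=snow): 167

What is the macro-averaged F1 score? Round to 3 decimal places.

Per-class F1 score (2·TP/(2·TP+FP+FN)):
  fog: TP=205, FP=66+33+60=159, FN=41+30+33=104 → 410/673 = 0.6092
  rain: TP=533, FP=41+17+64=122, FN=66+55+61=182 → 1066/1370 = 0.7781
  clear: TP=185, FP=30+55+84=169, FN=33+17+28=78 → 370/617 = 0.5997
  snow: TP=167, FP=33+61+28=122, FN=60+64+84=208 → 334/664 = 0.5030
Macro-F1 score = mean = (0.6092 + 0.7781 + 0.5997 + 0.5030) / 4 = 0.623

0.623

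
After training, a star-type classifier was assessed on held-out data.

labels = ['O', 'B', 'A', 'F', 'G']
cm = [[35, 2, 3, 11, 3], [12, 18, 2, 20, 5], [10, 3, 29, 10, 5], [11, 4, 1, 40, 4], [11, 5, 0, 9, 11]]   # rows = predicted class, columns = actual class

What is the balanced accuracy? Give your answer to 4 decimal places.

0.5343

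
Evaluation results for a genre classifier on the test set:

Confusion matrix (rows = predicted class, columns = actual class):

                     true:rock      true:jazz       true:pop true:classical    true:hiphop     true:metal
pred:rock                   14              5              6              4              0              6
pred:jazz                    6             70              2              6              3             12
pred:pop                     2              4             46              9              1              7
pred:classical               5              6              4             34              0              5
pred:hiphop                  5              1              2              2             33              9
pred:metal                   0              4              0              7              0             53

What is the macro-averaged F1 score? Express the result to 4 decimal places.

0.6465

Per-class F1 score (2·TP/(2·TP+FP+FN)):
  rock: TP=14, FP=5+6+4+0+6=21, FN=6+2+5+5+0=18 → 28/67 = 0.41791
  jazz: TP=70, FP=6+2+6+3+12=29, FN=5+4+6+1+4=20 → 140/189 = 0.74074
  pop: TP=46, FP=2+4+9+1+7=23, FN=6+2+4+2+0=14 → 92/129 = 0.71318
  classical: TP=34, FP=5+6+4+0+5=20, FN=4+6+9+2+7=28 → 68/116 = 0.58621
  hiphop: TP=33, FP=5+1+2+2+9=19, FN=0+3+1+0+0=4 → 66/89 = 0.74157
  metal: TP=53, FP=0+4+0+7+0=11, FN=6+12+7+5+9=39 → 106/156 = 0.67949
Macro-F1 score = mean = (0.41791 + 0.74074 + 0.71318 + 0.58621 + 0.74157 + 0.67949) / 6 = 0.6465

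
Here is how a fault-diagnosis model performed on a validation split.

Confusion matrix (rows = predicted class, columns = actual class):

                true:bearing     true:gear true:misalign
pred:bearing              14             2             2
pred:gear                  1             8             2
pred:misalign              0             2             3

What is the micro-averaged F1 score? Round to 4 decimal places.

0.7353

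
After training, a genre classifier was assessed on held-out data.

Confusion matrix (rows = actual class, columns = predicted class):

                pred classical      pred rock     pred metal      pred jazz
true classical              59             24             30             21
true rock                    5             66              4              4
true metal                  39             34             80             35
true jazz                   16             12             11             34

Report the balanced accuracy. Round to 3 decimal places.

0.542

Balanced accuracy = mean of per-class recall.
  classical: recall = 59/134 = 0.4403
  rock: recall = 66/79 = 0.8354
  metal: recall = 80/188 = 0.4255
  jazz: recall = 34/73 = 0.4658
Mean = (0.4403 + 0.8354 + 0.4255 + 0.4658) / 4 = 0.542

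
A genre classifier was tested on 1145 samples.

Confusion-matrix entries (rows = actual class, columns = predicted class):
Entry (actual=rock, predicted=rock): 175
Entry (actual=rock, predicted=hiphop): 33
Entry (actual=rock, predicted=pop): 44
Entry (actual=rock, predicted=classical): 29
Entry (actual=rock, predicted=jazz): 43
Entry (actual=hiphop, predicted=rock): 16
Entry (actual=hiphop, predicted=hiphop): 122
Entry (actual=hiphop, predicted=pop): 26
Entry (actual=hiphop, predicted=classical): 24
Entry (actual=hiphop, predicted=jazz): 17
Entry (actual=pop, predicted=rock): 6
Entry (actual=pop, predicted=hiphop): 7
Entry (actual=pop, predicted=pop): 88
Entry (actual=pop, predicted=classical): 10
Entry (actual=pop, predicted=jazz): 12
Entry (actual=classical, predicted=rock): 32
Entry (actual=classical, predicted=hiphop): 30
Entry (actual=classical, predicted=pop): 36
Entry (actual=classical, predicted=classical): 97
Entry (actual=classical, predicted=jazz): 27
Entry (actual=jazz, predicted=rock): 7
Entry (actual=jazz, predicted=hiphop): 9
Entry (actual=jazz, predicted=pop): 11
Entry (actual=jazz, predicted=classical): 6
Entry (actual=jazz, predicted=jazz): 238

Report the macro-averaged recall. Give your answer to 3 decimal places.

Per-class recall (TP/(TP+FN)):
  rock: TP=175, FN=33+44+29+43=149 → 175/324 = 0.5401
  hiphop: TP=122, FN=16+26+24+17=83 → 122/205 = 0.5951
  pop: TP=88, FN=6+7+10+12=35 → 88/123 = 0.7154
  classical: TP=97, FN=32+30+36+27=125 → 97/222 = 0.4369
  jazz: TP=238, FN=7+9+11+6=33 → 238/271 = 0.8782
Macro-recall = mean = (0.5401 + 0.5951 + 0.7154 + 0.4369 + 0.8782) / 5 = 0.633

0.633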